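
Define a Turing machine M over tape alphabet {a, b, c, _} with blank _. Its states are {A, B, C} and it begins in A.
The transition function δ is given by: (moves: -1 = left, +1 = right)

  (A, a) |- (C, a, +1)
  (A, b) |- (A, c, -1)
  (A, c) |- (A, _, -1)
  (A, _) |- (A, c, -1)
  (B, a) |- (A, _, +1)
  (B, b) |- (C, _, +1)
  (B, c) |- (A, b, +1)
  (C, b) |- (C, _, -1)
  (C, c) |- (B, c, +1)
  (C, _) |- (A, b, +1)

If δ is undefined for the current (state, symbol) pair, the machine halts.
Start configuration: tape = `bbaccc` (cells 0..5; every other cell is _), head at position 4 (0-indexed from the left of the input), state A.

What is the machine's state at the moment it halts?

B

A | bbac[c]c   read c → write _, move -1, go to A
A | bba[c]_c   read c → write _, move -1, go to A
A | bb[a]__c   read a → write a, move +1, go to C
C | bba[_]_c   read _ → write b, move +1, go to A
A | bbab[_]c   read _ → write c, move -1, go to A
A | bba[b]cc   read b → write c, move -1, go to A
A | bb[a]ccc   read a → write a, move +1, go to C
C | bba[c]cc   read c → write c, move +1, go to B
B | bbac[c]c   read c → write b, move +1, go to A
A | bbacb[c]   read c → write _, move -1, go to A
A | bbac[b]_   read b → write c, move -1, go to A
A | bba[c]c_   read c → write _, move -1, go to A
A | bb[a]_c_   read a → write a, move +1, go to C
C | bba[_]c_   read _ → write b, move +1, go to A
A | bbab[c]_   read c → write _, move -1, go to A
A | bba[b]__   read b → write c, move -1, go to A
A | bb[a]c__   read a → write a, move +1, go to C
C | bba[c]__   read c → write c, move +1, go to B
B | bbac[_]_
No transition is defined for (B, _); M halts in state B.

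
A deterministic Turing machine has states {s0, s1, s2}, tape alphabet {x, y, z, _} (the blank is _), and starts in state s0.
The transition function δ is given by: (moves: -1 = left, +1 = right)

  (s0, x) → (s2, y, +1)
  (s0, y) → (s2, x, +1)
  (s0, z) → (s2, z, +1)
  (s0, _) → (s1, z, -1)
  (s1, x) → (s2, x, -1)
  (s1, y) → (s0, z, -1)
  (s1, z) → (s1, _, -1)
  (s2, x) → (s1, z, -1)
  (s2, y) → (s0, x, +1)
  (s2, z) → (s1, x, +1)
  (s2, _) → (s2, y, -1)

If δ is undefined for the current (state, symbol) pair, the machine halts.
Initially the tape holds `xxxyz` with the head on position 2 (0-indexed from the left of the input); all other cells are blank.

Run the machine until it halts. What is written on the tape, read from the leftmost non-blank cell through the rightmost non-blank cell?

xxyxyx

state=s0 head=2 tape=xx[x]yz__   (s0,x)→(s2,y,+1)
state=s2 head=3 tape=xxy[y]z__   (s2,y)→(s0,x,+1)
state=s0 head=4 tape=xxyx[z]__   (s0,z)→(s2,z,+1)
state=s2 head=5 tape=xxyxz[_]_   (s2,_)→(s2,y,-1)
state=s2 head=4 tape=xxyx[z]y_   (s2,z)→(s1,x,+1)
state=s1 head=5 tape=xxyxx[y]_   (s1,y)→(s0,z,-1)
state=s0 head=4 tape=xxyx[x]z_   (s0,x)→(s2,y,+1)
state=s2 head=5 tape=xxyxy[z]_   (s2,z)→(s1,x,+1)
state=s1 head=6 tape=xxyxyx[_]
The non-blank tape span at halt is xxyxyx.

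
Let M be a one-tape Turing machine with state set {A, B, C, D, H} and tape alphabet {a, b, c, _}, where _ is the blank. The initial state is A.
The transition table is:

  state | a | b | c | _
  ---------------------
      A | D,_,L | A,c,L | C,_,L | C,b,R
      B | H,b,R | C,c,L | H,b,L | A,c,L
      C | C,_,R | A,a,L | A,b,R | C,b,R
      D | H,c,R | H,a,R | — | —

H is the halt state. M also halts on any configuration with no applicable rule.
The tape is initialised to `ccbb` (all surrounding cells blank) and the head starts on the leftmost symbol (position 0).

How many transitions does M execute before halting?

A | ___[c]cbb   read c → write _, move L, go to C
C | __[_]_cbb   read _ → write b, move R, go to C
C | __b[_]cbb   read _ → write b, move R, go to C
C | __bb[c]bb   read c → write b, move R, go to A
A | __bbb[b]b   read b → write c, move L, go to A
A | __bb[b]cb   read b → write c, move L, go to A
A | __b[b]ccb   read b → write c, move L, go to A
A | __[b]cccb   read b → write c, move L, go to A
A | _[_]ccccb   read _ → write b, move R, go to C
C | _b[c]cccb   read c → write b, move R, go to A
A | _bb[c]ccb   read c → write _, move L, go to C
C | _b[b]_ccb   read b → write a, move L, go to A
A | _[b]a_ccb   read b → write c, move L, go to A
A | [_]ca_ccb   read _ → write b, move R, go to C
C | b[c]a_ccb   read c → write b, move R, go to A
A | bb[a]_ccb   read a → write _, move L, go to D
D | b[b]__ccb   read b → write a, move R, go to H
H | ba[_]_ccb
M halts after 17 transitions.

17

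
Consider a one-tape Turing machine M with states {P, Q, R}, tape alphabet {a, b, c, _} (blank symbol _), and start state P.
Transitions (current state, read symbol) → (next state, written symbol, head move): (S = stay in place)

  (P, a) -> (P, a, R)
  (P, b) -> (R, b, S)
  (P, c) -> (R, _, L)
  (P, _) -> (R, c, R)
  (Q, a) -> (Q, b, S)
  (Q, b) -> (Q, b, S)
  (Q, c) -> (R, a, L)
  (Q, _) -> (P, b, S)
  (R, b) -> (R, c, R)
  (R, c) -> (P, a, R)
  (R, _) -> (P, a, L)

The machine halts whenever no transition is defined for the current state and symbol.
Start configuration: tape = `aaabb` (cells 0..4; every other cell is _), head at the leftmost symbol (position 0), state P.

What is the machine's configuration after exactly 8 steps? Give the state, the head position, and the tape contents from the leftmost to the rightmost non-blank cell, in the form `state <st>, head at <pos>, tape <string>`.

state R, head at 3, tape aaac_a

P | [a]aabb_   read a → write a, move R, go to P
P | a[a]abb_   read a → write a, move R, go to P
P | aa[a]bb_   read a → write a, move R, go to P
P | aaa[b]b_   read b → write b, move S, go to R
R | aaa[b]b_   read b → write c, move R, go to R
R | aaac[b]_   read b → write c, move R, go to R
R | aaacc[_]   read _ → write a, move L, go to P
P | aaac[c]a   read c → write _, move L, go to R
R | aaa[c]_a
After 8 steps: state R, head at 3, tape aaac_a.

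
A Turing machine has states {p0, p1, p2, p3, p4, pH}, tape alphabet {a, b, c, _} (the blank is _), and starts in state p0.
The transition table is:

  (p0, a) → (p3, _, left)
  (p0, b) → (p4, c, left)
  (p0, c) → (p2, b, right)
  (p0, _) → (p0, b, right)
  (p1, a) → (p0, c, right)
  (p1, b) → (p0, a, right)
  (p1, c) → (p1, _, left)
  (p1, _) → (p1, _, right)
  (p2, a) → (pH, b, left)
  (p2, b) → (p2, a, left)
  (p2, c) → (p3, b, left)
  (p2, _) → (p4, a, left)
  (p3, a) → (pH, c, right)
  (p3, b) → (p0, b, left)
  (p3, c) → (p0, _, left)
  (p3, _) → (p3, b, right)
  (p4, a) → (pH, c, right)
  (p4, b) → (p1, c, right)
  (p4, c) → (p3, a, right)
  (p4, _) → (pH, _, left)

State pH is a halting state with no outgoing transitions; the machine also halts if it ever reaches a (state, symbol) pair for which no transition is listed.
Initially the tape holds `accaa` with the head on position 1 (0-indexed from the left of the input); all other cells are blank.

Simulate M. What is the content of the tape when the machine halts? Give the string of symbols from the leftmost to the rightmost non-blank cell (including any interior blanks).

ccaa

p0 | __a[c]caa   read c → write b, move right, go to p2
p2 | __ab[c]aa   read c → write b, move left, go to p3
p3 | __a[b]baa   read b → write b, move left, go to p0
p0 | __[a]bbaa   read a → write _, move left, go to p3
p3 | _[_]_bbaa   read _ → write b, move right, go to p3
p3 | _b[_]bbaa   read _ → write b, move right, go to p3
p3 | _bb[b]baa   read b → write b, move left, go to p0
p0 | _b[b]bbaa   read b → write c, move left, go to p4
p4 | _[b]cbbaa   read b → write c, move right, go to p1
p1 | _c[c]bbaa   read c → write _, move left, go to p1
p1 | _[c]_bbaa   read c → write _, move left, go to p1
p1 | [_]__bbaa   read _ → write _, move right, go to p1
p1 | _[_]_bbaa   read _ → write _, move right, go to p1
p1 | __[_]bbaa   read _ → write _, move right, go to p1
p1 | ___[b]baa   read b → write a, move right, go to p0
p0 | ___a[b]aa   read b → write c, move left, go to p4
p4 | ___[a]caa   read a → write c, move right, go to pH
pH | ___c[c]aa
The non-blank tape span at halt is ccaa.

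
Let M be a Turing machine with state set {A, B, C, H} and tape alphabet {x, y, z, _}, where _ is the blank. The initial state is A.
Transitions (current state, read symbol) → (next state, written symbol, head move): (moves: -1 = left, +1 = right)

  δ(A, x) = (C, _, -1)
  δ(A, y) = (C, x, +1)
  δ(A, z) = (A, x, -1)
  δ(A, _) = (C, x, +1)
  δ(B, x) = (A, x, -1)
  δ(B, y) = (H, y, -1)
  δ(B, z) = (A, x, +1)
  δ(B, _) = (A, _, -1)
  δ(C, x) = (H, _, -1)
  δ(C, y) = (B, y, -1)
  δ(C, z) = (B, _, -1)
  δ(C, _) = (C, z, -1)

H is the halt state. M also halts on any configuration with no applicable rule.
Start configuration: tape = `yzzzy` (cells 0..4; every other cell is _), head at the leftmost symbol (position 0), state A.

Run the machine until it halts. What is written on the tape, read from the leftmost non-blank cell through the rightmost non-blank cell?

state=A head=0 tape=_[y]zzzy   (A,y)→(C,x,+1)
state=C head=1 tape=_x[z]zzy   (C,z)→(B,_,-1)
state=B head=0 tape=_[x]_zzy   (B,x)→(A,x,-1)
state=A head=-1 tape=[_]x_zzy   (A,_)→(C,x,+1)
state=C head=0 tape=x[x]_zzy   (C,x)→(H,_,-1)
state=H head=-1 tape=[x]__zzy
The non-blank tape span at halt is x__zzy.

x__zzy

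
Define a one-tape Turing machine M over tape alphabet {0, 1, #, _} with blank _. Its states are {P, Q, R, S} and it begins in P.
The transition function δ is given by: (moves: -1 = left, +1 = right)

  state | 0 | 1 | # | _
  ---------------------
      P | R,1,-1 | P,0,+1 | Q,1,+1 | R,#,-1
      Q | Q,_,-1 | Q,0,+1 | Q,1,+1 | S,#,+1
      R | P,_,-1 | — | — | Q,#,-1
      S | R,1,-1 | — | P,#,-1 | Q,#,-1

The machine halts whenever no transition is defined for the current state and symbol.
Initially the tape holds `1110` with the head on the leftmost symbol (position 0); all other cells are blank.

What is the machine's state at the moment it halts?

state=P head=0 tape=___[1]110   (P,1)→(P,0,+1)
state=P head=1 tape=___0[1]10   (P,1)→(P,0,+1)
state=P head=2 tape=___00[1]0   (P,1)→(P,0,+1)
state=P head=3 tape=___000[0]   (P,0)→(R,1,-1)
state=R head=2 tape=___00[0]1   (R,0)→(P,_,-1)
state=P head=1 tape=___0[0]_1   (P,0)→(R,1,-1)
state=R head=0 tape=___[0]1_1   (R,0)→(P,_,-1)
state=P head=-1 tape=__[_]_1_1   (P,_)→(R,#,-1)
state=R head=-2 tape=_[_]#_1_1   (R,_)→(Q,#,-1)
state=Q head=-3 tape=[_]##_1_1   (Q,_)→(S,#,+1)
state=S head=-2 tape=#[#]#_1_1   (S,#)→(P,#,-1)
state=P head=-3 tape=[#]##_1_1   (P,#)→(Q,1,+1)
state=Q head=-2 tape=1[#]#_1_1   (Q,#)→(Q,1,+1)
state=Q head=-1 tape=11[#]_1_1   (Q,#)→(Q,1,+1)
state=Q head=0 tape=111[_]1_1   (Q,_)→(S,#,+1)
state=S head=1 tape=111#[1]_1
No transition is defined for (S, 1); M halts in state S.

S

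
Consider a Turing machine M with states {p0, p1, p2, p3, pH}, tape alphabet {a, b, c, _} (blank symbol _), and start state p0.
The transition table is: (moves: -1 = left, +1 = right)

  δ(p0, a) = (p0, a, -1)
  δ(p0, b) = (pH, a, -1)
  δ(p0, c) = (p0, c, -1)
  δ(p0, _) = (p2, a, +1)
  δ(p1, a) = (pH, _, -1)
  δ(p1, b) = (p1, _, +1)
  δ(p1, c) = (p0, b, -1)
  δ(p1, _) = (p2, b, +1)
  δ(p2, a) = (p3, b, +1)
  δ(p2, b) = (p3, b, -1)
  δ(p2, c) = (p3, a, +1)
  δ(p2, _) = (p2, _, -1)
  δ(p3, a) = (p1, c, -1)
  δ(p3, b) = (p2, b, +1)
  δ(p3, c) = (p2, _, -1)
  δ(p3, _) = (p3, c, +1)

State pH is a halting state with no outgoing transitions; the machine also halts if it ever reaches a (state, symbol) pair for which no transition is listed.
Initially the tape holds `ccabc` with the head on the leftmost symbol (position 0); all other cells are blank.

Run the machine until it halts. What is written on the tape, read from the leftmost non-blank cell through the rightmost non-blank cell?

aabcbc

p0 | _[c]cabc   read c → write c, move -1, go to p0
p0 | [_]ccabc   read _ → write a, move +1, go to p2
p2 | a[c]cabc   read c → write a, move +1, go to p3
p3 | aa[c]abc   read c → write _, move -1, go to p2
p2 | a[a]_abc   read a → write b, move +1, go to p3
p3 | ab[_]abc   read _ → write c, move +1, go to p3
p3 | abc[a]bc   read a → write c, move -1, go to p1
p1 | ab[c]cbc   read c → write b, move -1, go to p0
p0 | a[b]bcbc   read b → write a, move -1, go to pH
pH | [a]abcbc
The non-blank tape span at halt is aabcbc.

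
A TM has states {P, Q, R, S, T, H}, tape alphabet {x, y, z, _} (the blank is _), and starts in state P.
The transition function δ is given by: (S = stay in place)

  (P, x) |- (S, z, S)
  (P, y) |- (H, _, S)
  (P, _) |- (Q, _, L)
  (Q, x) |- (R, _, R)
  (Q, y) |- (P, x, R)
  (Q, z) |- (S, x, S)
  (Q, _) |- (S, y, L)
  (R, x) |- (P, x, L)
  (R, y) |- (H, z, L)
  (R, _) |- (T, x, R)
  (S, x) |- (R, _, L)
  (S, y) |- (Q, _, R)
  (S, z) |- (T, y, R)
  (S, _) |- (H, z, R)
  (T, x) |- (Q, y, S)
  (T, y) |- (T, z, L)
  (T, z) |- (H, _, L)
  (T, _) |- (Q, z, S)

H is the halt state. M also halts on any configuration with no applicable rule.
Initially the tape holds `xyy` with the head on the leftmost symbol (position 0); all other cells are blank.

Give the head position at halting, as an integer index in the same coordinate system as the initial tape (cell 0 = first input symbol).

state=P head=0 tape=_____[x]yy   (P,x)→(S,z,S)
state=S head=0 tape=_____[z]yy   (S,z)→(T,y,R)
state=T head=1 tape=_____y[y]y   (T,y)→(T,z,L)
state=T head=0 tape=_____[y]zy   (T,y)→(T,z,L)
state=T head=-1 tape=____[_]zzy   (T,_)→(Q,z,S)
state=Q head=-1 tape=____[z]zzy   (Q,z)→(S,x,S)
state=S head=-1 tape=____[x]zzy   (S,x)→(R,_,L)
state=R head=-2 tape=___[_]_zzy   (R,_)→(T,x,R)
state=T head=-1 tape=___x[_]zzy   (T,_)→(Q,z,S)
state=Q head=-1 tape=___x[z]zzy   (Q,z)→(S,x,S)
state=S head=-1 tape=___x[x]zzy   (S,x)→(R,_,L)
state=R head=-2 tape=___[x]_zzy   (R,x)→(P,x,L)
state=P head=-3 tape=__[_]x_zzy   (P,_)→(Q,_,L)
state=Q head=-4 tape=_[_]_x_zzy   (Q,_)→(S,y,L)
state=S head=-5 tape=[_]y_x_zzy   (S,_)→(H,z,R)
state=H head=-4 tape=z[y]_x_zzy
At halt the head is at cell -4.

-4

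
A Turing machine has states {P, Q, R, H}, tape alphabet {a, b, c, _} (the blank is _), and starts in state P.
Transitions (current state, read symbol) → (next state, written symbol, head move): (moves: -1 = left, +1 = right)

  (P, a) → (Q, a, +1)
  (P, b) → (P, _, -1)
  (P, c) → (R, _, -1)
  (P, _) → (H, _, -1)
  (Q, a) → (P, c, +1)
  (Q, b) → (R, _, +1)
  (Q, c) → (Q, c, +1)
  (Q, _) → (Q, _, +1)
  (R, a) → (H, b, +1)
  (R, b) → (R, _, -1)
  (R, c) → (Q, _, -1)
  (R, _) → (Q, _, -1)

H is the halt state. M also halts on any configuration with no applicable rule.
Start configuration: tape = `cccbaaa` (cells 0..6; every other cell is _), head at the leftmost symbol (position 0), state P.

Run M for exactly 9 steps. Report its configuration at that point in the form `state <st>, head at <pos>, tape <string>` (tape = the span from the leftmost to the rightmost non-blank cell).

state=P head=0 tape=__[c]ccbaaa   (P,c)→(R,_,-1)
state=R head=-1 tape=_[_]_ccbaaa   (R,_)→(Q,_,-1)
state=Q head=-2 tape=[_]__ccbaaa   (Q,_)→(Q,_,+1)
state=Q head=-1 tape=_[_]_ccbaaa   (Q,_)→(Q,_,+1)
state=Q head=0 tape=__[_]ccbaaa   (Q,_)→(Q,_,+1)
state=Q head=1 tape=___[c]cbaaa   (Q,c)→(Q,c,+1)
state=Q head=2 tape=___c[c]baaa   (Q,c)→(Q,c,+1)
state=Q head=3 tape=___cc[b]aaa   (Q,b)→(R,_,+1)
state=R head=4 tape=___cc_[a]aa   (R,a)→(H,b,+1)
state=H head=5 tape=___cc_b[a]a
After 9 steps: state H, head at 5, tape cc_baa.

state H, head at 5, tape cc_baa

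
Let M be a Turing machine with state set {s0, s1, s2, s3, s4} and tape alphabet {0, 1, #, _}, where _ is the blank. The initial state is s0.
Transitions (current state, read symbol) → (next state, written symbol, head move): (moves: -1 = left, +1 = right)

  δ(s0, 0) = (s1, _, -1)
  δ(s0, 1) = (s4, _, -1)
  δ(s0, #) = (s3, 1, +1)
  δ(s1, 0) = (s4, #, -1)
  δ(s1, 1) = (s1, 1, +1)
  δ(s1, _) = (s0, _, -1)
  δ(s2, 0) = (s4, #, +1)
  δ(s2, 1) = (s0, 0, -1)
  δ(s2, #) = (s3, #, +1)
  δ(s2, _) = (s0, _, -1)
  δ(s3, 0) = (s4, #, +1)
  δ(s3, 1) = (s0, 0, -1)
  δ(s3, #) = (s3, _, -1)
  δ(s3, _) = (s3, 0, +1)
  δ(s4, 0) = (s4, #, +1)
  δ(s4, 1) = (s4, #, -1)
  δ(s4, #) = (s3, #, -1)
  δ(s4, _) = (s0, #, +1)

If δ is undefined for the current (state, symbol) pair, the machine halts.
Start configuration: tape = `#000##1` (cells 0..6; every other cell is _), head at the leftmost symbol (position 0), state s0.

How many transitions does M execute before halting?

9

state=s0 head=0 tape=_[#]000##1   (s0,#)→(s3,1,+1)
state=s3 head=1 tape=_1[0]00##1   (s3,0)→(s4,#,+1)
state=s4 head=2 tape=_1#[0]0##1   (s4,0)→(s4,#,+1)
state=s4 head=3 tape=_1##[0]##1   (s4,0)→(s4,#,+1)
state=s4 head=4 tape=_1###[#]#1   (s4,#)→(s3,#,-1)
state=s3 head=3 tape=_1##[#]##1   (s3,#)→(s3,_,-1)
state=s3 head=2 tape=_1#[#]_##1   (s3,#)→(s3,_,-1)
state=s3 head=1 tape=_1[#]__##1   (s3,#)→(s3,_,-1)
state=s3 head=0 tape=_[1]___##1   (s3,1)→(s0,0,-1)
state=s0 head=-1 tape=[_]0___##1
M halts after 9 transitions.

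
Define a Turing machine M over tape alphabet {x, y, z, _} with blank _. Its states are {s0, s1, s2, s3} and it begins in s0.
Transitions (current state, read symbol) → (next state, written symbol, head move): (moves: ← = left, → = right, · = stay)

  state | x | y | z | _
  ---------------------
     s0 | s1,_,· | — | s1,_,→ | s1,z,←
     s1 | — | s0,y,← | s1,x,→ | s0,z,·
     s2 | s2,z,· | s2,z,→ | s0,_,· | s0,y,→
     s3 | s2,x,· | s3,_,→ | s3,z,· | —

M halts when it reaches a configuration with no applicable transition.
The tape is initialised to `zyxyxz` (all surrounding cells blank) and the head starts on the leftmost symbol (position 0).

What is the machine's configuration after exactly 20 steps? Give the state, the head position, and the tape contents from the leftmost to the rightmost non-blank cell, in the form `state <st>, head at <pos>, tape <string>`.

state s0, head at 0, tape yxyxz

s0 | _[z]yxyxz   read z → write _, move →, go to s1
s1 | __[y]xyxz   read y → write y, move ←, go to s0
s0 | _[_]yxyxz   read _ → write z, move ←, go to s1
s1 | [_]zyxyxz   read _ → write z, move ·, go to s0
s0 | [z]zyxyxz   read z → write _, move →, go to s1
s1 | _[z]yxyxz   read z → write x, move →, go to s1
s1 | _x[y]xyxz   read y → write y, move ←, go to s0
s0 | _[x]yxyxz   read x → write _, move ·, go to s1
s1 | _[_]yxyxz   read _ → write z, move ·, go to s0
s0 | _[z]yxyxz   read z → write _, move →, go to s1
s1 | __[y]xyxz   read y → write y, move ←, go to s0
s0 | _[_]yxyxz   read _ → write z, move ←, go to s1
s1 | [_]zyxyxz   read _ → write z, move ·, go to s0
s0 | [z]zyxyxz   read z → write _, move →, go to s1
s1 | _[z]yxyxz   read z → write x, move →, go to s1
s1 | _x[y]xyxz   read y → write y, move ←, go to s0
s0 | _[x]yxyxz   read x → write _, move ·, go to s1
s1 | _[_]yxyxz   read _ → write z, move ·, go to s0
s0 | _[z]yxyxz   read z → write _, move →, go to s1
s1 | __[y]xyxz   read y → write y, move ←, go to s0
s0 | _[_]yxyxz
After 20 steps: state s0, head at 0, tape yxyxz.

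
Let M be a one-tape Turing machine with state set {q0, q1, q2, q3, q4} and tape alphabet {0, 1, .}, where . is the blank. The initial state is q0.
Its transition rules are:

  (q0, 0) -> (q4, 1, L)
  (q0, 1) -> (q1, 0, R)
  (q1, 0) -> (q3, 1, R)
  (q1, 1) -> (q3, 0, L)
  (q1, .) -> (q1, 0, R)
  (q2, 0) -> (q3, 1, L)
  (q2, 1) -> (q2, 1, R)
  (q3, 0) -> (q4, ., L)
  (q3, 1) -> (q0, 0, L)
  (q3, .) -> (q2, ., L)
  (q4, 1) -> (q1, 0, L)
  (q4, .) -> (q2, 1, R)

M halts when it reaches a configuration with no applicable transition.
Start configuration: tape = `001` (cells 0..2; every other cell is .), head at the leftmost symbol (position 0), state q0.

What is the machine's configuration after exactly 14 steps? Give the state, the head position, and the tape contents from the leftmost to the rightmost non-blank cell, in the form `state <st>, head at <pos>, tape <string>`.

state q2, head at 2, tape 0001

q0 | .[0]01.   read 0 → write 1, move L, go to q4
q4 | [.]101.   read . → write 1, move R, go to q2
q2 | 1[1]01.   read 1 → write 1, move R, go to q2
q2 | 11[0]1.   read 0 → write 1, move L, go to q3
q3 | 1[1]11.   read 1 → write 0, move L, go to q0
q0 | [1]011.   read 1 → write 0, move R, go to q1
q1 | 0[0]11.   read 0 → write 1, move R, go to q3
q3 | 01[1]1.   read 1 → write 0, move L, go to q0
q0 | 0[1]01.   read 1 → write 0, move R, go to q1
q1 | 00[0]1.   read 0 → write 1, move R, go to q3
q3 | 001[1].   read 1 → write 0, move L, go to q0
q0 | 00[1]0.   read 1 → write 0, move R, go to q1
q1 | 000[0].   read 0 → write 1, move R, go to q3
q3 | 0001[.]   read . → write ., move L, go to q2
q2 | 000[1].
After 14 steps: state q2, head at 2, tape 0001.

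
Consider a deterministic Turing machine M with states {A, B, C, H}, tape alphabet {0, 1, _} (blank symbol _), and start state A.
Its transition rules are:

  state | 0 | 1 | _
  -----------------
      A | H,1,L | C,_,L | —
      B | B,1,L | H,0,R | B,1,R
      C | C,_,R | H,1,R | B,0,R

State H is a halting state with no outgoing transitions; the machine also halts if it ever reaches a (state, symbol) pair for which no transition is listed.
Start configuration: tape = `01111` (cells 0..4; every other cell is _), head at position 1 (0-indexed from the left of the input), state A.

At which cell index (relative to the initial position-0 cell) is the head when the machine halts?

3

A | 0[1]111   read 1 → write _, move L, go to C
C | [0]_111   read 0 → write _, move R, go to C
C | _[_]111   read _ → write 0, move R, go to B
B | _0[1]11   read 1 → write 0, move R, go to H
H | _00[1]1
At halt the head is at cell 3.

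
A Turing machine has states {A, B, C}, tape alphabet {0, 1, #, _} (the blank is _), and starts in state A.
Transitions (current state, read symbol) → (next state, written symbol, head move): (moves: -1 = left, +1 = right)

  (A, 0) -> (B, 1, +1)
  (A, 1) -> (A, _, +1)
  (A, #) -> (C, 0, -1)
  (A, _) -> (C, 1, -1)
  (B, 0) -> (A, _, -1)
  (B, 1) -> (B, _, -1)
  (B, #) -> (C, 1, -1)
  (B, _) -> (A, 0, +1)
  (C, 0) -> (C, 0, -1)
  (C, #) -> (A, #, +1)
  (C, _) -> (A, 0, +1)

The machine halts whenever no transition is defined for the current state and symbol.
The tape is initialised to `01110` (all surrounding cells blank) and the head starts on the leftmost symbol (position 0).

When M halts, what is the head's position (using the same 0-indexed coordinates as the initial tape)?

A | ____[0]1110__   read 0 → write 1, move +1, go to B
B | ____1[1]110__   read 1 → write _, move -1, go to B
B | ____[1]_110__   read 1 → write _, move -1, go to B
B | ___[_]__110__   read _ → write 0, move +1, go to A
A | ___0[_]_110__   read _ → write 1, move -1, go to C
C | ___[0]1_110__   read 0 → write 0, move -1, go to C
C | __[_]01_110__   read _ → write 0, move +1, go to A
A | __0[0]1_110__   read 0 → write 1, move +1, go to B
B | __01[1]_110__   read 1 → write _, move -1, go to B
B | __0[1]__110__   read 1 → write _, move -1, go to B
B | __[0]___110__   read 0 → write _, move -1, go to A
A | _[_]____110__   read _ → write 1, move -1, go to C
C | [_]1____110__   read _ → write 0, move +1, go to A
A | 0[1]____110__   read 1 → write _, move +1, go to A
A | 0_[_]___110__   read _ → write 1, move -1, go to C
C | 0[_]1___110__   read _ → write 0, move +1, go to A
A | 00[1]___110__   read 1 → write _, move +1, go to A
A | 00_[_]__110__   read _ → write 1, move -1, go to C
C | 00[_]1__110__   read _ → write 0, move +1, go to A
A | 000[1]__110__   read 1 → write _, move +1, go to A
A | 000_[_]_110__   read _ → write 1, move -1, go to C
C | 000[_]1_110__   read _ → write 0, move +1, go to A
A | 0000[1]_110__   read 1 → write _, move +1, go to A
A | 0000_[_]110__   read _ → write 1, move -1, go to C
C | 0000[_]1110__   read _ → write 0, move +1, go to A
A | 00000[1]110__   read 1 → write _, move +1, go to A
A | 00000_[1]10__   read 1 → write _, move +1, go to A
A | 00000__[1]0__   read 1 → write _, move +1, go to A
A | 00000___[0]__   read 0 → write 1, move +1, go to B
B | 00000___1[_]_   read _ → write 0, move +1, go to A
A | 00000___10[_]   read _ → write 1, move -1, go to C
C | 00000___1[0]1   read 0 → write 0, move -1, go to C
C | 00000___[1]01
At halt the head is at cell 4.

4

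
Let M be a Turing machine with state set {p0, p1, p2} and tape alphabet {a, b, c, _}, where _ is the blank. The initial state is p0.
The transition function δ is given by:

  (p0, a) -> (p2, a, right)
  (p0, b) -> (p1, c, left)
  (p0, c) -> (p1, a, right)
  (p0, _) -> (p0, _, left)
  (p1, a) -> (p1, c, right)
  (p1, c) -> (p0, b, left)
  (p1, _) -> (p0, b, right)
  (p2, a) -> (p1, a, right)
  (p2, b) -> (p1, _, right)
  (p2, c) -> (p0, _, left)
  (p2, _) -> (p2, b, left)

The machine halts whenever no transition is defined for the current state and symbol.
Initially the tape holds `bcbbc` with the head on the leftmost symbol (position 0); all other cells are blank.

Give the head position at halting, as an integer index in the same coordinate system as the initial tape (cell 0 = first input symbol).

2

state=p0 head=0 tape=_[b]cbbc   (p0,b)→(p1,c,left)
state=p1 head=-1 tape=[_]ccbbc   (p1,_)→(p0,b,right)
state=p0 head=0 tape=b[c]cbbc   (p0,c)→(p1,a,right)
state=p1 head=1 tape=ba[c]bbc   (p1,c)→(p0,b,left)
state=p0 head=0 tape=b[a]bbbc   (p0,a)→(p2,a,right)
state=p2 head=1 tape=ba[b]bbc   (p2,b)→(p1,_,right)
state=p1 head=2 tape=ba_[b]bc
At halt the head is at cell 2.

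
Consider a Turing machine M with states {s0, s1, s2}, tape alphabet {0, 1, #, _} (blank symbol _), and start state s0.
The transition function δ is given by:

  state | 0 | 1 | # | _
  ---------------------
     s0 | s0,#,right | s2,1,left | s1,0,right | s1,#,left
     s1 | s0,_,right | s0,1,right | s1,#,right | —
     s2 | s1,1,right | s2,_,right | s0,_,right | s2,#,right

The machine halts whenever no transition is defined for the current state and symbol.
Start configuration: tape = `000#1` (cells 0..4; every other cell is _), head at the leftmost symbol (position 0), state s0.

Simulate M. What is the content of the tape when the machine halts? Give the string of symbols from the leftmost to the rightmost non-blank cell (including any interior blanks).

state=s0 head=0 tape=[0]00#1__   (s0,0)→(s0,#,right)
state=s0 head=1 tape=#[0]0#1__   (s0,0)→(s0,#,right)
state=s0 head=2 tape=##[0]#1__   (s0,0)→(s0,#,right)
state=s0 head=3 tape=###[#]1__   (s0,#)→(s1,0,right)
state=s1 head=4 tape=###0[1]__   (s1,1)→(s0,1,right)
state=s0 head=5 tape=###01[_]_   (s0,_)→(s1,#,left)
state=s1 head=4 tape=###0[1]#_   (s1,1)→(s0,1,right)
state=s0 head=5 tape=###01[#]_   (s0,#)→(s1,0,right)
state=s1 head=6 tape=###010[_]
The non-blank tape span at halt is ###010.

###010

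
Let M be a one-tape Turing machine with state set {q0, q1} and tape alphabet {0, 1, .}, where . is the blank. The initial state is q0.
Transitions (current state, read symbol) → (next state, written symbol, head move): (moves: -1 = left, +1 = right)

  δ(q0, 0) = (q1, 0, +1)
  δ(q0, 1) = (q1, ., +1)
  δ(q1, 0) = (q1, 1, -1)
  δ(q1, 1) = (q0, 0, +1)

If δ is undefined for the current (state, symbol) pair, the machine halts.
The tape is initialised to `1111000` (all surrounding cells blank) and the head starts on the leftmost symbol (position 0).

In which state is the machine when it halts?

q1

state=q0 head=0 tape=[1]111000   (q0,1)→(q1,.,+1)
state=q1 head=1 tape=.[1]11000   (q1,1)→(q0,0,+1)
state=q0 head=2 tape=.0[1]1000   (q0,1)→(q1,.,+1)
state=q1 head=3 tape=.0.[1]000   (q1,1)→(q0,0,+1)
state=q0 head=4 tape=.0.0[0]00   (q0,0)→(q1,0,+1)
state=q1 head=5 tape=.0.00[0]0   (q1,0)→(q1,1,-1)
state=q1 head=4 tape=.0.0[0]10   (q1,0)→(q1,1,-1)
state=q1 head=3 tape=.0.[0]110   (q1,0)→(q1,1,-1)
state=q1 head=2 tape=.0[.]1110
No transition is defined for (q1, .); M halts in state q1.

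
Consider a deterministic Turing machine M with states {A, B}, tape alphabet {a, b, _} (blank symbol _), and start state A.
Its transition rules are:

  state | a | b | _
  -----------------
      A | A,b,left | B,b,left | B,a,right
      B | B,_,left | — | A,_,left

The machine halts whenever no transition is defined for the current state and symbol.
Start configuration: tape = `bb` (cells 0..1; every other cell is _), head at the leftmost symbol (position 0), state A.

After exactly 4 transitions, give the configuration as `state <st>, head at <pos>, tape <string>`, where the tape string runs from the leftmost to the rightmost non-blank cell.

state=A head=0 tape=__[b]b   (A,b)→(B,b,left)
state=B head=-1 tape=_[_]bb   (B,_)→(A,_,left)
state=A head=-2 tape=[_]_bb   (A,_)→(B,a,right)
state=B head=-1 tape=a[_]bb   (B,_)→(A,_,left)
state=A head=-2 tape=[a]_bb
After 4 steps: state A, head at -2, tape a_bb.

state A, head at -2, tape a_bb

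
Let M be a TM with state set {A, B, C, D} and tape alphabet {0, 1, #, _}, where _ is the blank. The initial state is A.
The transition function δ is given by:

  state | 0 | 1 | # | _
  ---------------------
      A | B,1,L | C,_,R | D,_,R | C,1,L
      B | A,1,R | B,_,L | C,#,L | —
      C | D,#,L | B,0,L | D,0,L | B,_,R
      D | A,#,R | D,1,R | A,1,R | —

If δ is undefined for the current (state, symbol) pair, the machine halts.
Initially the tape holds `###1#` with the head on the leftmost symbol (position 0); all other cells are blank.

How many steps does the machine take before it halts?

8

A | [#]##1#_   read # → write _, move R, go to D
D | _[#]#1#_   read # → write 1, move R, go to A
A | _1[#]1#_   read # → write _, move R, go to D
D | _1_[1]#_   read 1 → write 1, move R, go to D
D | _1_1[#]_   read # → write 1, move R, go to A
A | _1_11[_]   read _ → write 1, move L, go to C
C | _1_1[1]1   read 1 → write 0, move L, go to B
B | _1_[1]01   read 1 → write _, move L, go to B
B | _1[_]_01
M halts after 8 transitions.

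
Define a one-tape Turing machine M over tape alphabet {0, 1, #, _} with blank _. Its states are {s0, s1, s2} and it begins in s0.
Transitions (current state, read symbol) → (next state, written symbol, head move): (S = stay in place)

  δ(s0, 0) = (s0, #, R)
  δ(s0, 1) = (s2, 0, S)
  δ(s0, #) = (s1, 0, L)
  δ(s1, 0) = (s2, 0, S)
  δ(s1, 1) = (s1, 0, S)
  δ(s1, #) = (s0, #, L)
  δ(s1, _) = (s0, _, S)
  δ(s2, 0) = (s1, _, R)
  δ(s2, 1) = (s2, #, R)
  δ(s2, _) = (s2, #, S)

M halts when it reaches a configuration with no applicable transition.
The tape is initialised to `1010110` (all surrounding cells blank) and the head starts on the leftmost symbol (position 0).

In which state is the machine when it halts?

state=s0 head=0 tape=[1]010110_   (s0,1)→(s2,0,S)
state=s2 head=0 tape=[0]010110_   (s2,0)→(s1,_,R)
state=s1 head=1 tape=_[0]10110_   (s1,0)→(s2,0,S)
state=s2 head=1 tape=_[0]10110_   (s2,0)→(s1,_,R)
state=s1 head=2 tape=__[1]0110_   (s1,1)→(s1,0,S)
state=s1 head=2 tape=__[0]0110_   (s1,0)→(s2,0,S)
state=s2 head=2 tape=__[0]0110_   (s2,0)→(s1,_,R)
state=s1 head=3 tape=___[0]110_   (s1,0)→(s2,0,S)
state=s2 head=3 tape=___[0]110_   (s2,0)→(s1,_,R)
state=s1 head=4 tape=____[1]10_   (s1,1)→(s1,0,S)
state=s1 head=4 tape=____[0]10_   (s1,0)→(s2,0,S)
state=s2 head=4 tape=____[0]10_   (s2,0)→(s1,_,R)
state=s1 head=5 tape=_____[1]0_   (s1,1)→(s1,0,S)
state=s1 head=5 tape=_____[0]0_   (s1,0)→(s2,0,S)
state=s2 head=5 tape=_____[0]0_   (s2,0)→(s1,_,R)
state=s1 head=6 tape=______[0]_   (s1,0)→(s2,0,S)
state=s2 head=6 tape=______[0]_   (s2,0)→(s1,_,R)
state=s1 head=7 tape=_______[_]   (s1,_)→(s0,_,S)
state=s0 head=7 tape=_______[_]
No transition is defined for (s0, _); M halts in state s0.

s0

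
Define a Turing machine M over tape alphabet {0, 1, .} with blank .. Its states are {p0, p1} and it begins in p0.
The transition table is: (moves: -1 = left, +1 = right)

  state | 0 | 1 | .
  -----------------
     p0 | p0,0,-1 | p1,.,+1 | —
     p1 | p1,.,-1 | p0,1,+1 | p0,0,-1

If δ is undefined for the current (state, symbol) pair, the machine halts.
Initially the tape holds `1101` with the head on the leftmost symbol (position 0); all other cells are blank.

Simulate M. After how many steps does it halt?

6

state=p0 head=0 tape=[1]101   (p0,1)→(p1,.,+1)
state=p1 head=1 tape=.[1]01   (p1,1)→(p0,1,+1)
state=p0 head=2 tape=.1[0]1   (p0,0)→(p0,0,-1)
state=p0 head=1 tape=.[1]01   (p0,1)→(p1,.,+1)
state=p1 head=2 tape=..[0]1   (p1,0)→(p1,.,-1)
state=p1 head=1 tape=.[.].1   (p1,.)→(p0,0,-1)
state=p0 head=0 tape=[.]0.1
M halts after 6 transitions.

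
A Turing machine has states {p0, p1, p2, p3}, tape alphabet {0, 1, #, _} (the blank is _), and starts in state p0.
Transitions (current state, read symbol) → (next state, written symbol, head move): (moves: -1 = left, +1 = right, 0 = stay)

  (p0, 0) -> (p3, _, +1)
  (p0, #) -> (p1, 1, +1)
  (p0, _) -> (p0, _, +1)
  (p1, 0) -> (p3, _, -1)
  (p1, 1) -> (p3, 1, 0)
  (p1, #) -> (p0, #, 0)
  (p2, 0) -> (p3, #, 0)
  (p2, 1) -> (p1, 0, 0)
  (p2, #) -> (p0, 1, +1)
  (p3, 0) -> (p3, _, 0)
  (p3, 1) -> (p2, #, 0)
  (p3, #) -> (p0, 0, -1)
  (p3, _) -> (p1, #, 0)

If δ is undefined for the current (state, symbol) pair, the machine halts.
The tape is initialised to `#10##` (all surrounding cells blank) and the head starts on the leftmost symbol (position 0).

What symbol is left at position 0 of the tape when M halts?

state=p0 head=0 tape=[#]10##__   (p0,#)→(p1,1,+1)
state=p1 head=1 tape=1[1]0##__   (p1,1)→(p3,1,0)
state=p3 head=1 tape=1[1]0##__   (p3,1)→(p2,#,0)
state=p2 head=1 tape=1[#]0##__   (p2,#)→(p0,1,+1)
state=p0 head=2 tape=11[0]##__   (p0,0)→(p3,_,+1)
state=p3 head=3 tape=11_[#]#__   (p3,#)→(p0,0,-1)
state=p0 head=2 tape=11[_]0#__   (p0,_)→(p0,_,+1)
state=p0 head=3 tape=11_[0]#__   (p0,0)→(p3,_,+1)
state=p3 head=4 tape=11__[#]__   (p3,#)→(p0,0,-1)
state=p0 head=3 tape=11_[_]0__   (p0,_)→(p0,_,+1)
state=p0 head=4 tape=11__[0]__   (p0,0)→(p3,_,+1)
state=p3 head=5 tape=11___[_]_   (p3,_)→(p1,#,0)
state=p1 head=5 tape=11___[#]_   (p1,#)→(p0,#,0)
state=p0 head=5 tape=11___[#]_   (p0,#)→(p1,1,+1)
state=p1 head=6 tape=11___1[_]
Cell 0 holds 1 when M halts.

1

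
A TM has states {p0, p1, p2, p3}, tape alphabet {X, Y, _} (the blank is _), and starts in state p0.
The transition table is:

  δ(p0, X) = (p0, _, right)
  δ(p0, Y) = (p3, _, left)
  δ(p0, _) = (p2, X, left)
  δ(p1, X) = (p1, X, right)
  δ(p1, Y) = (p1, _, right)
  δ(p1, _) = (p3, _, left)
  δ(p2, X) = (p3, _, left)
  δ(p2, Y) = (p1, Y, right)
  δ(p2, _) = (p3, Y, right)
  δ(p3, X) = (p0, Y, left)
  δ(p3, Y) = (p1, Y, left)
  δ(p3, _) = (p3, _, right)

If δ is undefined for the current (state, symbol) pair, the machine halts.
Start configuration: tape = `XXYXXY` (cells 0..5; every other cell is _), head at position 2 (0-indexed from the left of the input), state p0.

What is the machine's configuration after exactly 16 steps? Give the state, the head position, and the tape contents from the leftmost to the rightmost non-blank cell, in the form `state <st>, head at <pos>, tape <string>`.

state p3, head at 0, tape YYXY

state=p0 head=2 tape=XX[Y]XXY   (p0,Y)→(p3,_,left)
state=p3 head=1 tape=X[X]_XXY   (p3,X)→(p0,Y,left)
state=p0 head=0 tape=[X]Y_XXY   (p0,X)→(p0,_,right)
state=p0 head=1 tape=_[Y]_XXY   (p0,Y)→(p3,_,left)
state=p3 head=0 tape=[_]__XXY   (p3,_)→(p3,_,right)
state=p3 head=1 tape=_[_]_XXY   (p3,_)→(p3,_,right)
state=p3 head=2 tape=__[_]XXY   (p3,_)→(p3,_,right)
state=p3 head=3 tape=___[X]XY   (p3,X)→(p0,Y,left)
state=p0 head=2 tape=__[_]YXY   (p0,_)→(p2,X,left)
state=p2 head=1 tape=_[_]XYXY   (p2,_)→(p3,Y,right)
state=p3 head=2 tape=_Y[X]YXY   (p3,X)→(p0,Y,left)
state=p0 head=1 tape=_[Y]YYXY   (p0,Y)→(p3,_,left)
state=p3 head=0 tape=[_]_YYXY   (p3,_)→(p3,_,right)
state=p3 head=1 tape=_[_]YYXY   (p3,_)→(p3,_,right)
state=p3 head=2 tape=__[Y]YXY   (p3,Y)→(p1,Y,left)
state=p1 head=1 tape=_[_]YYXY   (p1,_)→(p3,_,left)
state=p3 head=0 tape=[_]_YYXY
After 16 steps: state p3, head at 0, tape YYXY.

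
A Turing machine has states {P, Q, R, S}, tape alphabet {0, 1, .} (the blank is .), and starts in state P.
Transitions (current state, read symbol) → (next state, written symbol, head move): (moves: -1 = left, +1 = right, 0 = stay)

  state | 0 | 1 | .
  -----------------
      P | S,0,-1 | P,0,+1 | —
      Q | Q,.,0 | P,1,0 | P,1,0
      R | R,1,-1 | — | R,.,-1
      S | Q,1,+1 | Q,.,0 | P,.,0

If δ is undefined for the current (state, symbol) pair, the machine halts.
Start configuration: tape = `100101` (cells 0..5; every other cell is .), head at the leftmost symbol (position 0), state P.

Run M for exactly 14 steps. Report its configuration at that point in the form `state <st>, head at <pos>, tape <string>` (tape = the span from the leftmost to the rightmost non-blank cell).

state=P head=0 tape=[1]00101   (P,1)→(P,0,+1)
state=P head=1 tape=0[0]0101   (P,0)→(S,0,-1)
state=S head=0 tape=[0]00101   (S,0)→(Q,1,+1)
state=Q head=1 tape=1[0]0101   (Q,0)→(Q,.,0)
state=Q head=1 tape=1[.]0101   (Q,.)→(P,1,0)
state=P head=1 tape=1[1]0101   (P,1)→(P,0,+1)
state=P head=2 tape=10[0]101   (P,0)→(S,0,-1)
state=S head=1 tape=1[0]0101   (S,0)→(Q,1,+1)
state=Q head=2 tape=11[0]101   (Q,0)→(Q,.,0)
state=Q head=2 tape=11[.]101   (Q,.)→(P,1,0)
state=P head=2 tape=11[1]101   (P,1)→(P,0,+1)
state=P head=3 tape=110[1]01   (P,1)→(P,0,+1)
state=P head=4 tape=1100[0]1   (P,0)→(S,0,-1)
state=S head=3 tape=110[0]01   (S,0)→(Q,1,+1)
state=Q head=4 tape=1101[0]1
After 14 steps: state Q, head at 4, tape 110101.

state Q, head at 4, tape 110101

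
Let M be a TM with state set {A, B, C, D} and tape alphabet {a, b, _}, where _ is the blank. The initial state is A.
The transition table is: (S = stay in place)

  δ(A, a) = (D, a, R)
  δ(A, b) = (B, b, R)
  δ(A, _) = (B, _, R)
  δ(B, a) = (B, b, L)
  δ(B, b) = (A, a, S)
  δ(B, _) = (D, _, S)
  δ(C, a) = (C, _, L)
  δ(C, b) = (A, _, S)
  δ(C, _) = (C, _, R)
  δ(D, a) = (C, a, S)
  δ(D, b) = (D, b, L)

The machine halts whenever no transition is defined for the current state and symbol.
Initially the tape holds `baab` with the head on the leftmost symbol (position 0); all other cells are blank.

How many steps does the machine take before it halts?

13

state=A head=0 tape=_[b]aab   (A,b)→(B,b,R)
state=B head=1 tape=_b[a]ab   (B,a)→(B,b,L)
state=B head=0 tape=_[b]bab   (B,b)→(A,a,S)
state=A head=0 tape=_[a]bab   (A,a)→(D,a,R)
state=D head=1 tape=_a[b]ab   (D,b)→(D,b,L)
state=D head=0 tape=_[a]bab   (D,a)→(C,a,S)
state=C head=0 tape=_[a]bab   (C,a)→(C,_,L)
state=C head=-1 tape=[_]_bab   (C,_)→(C,_,R)
state=C head=0 tape=_[_]bab   (C,_)→(C,_,R)
state=C head=1 tape=__[b]ab   (C,b)→(A,_,S)
state=A head=1 tape=__[_]ab   (A,_)→(B,_,R)
state=B head=2 tape=___[a]b   (B,a)→(B,b,L)
state=B head=1 tape=__[_]bb   (B,_)→(D,_,S)
state=D head=1 tape=__[_]bb
M halts after 13 transitions.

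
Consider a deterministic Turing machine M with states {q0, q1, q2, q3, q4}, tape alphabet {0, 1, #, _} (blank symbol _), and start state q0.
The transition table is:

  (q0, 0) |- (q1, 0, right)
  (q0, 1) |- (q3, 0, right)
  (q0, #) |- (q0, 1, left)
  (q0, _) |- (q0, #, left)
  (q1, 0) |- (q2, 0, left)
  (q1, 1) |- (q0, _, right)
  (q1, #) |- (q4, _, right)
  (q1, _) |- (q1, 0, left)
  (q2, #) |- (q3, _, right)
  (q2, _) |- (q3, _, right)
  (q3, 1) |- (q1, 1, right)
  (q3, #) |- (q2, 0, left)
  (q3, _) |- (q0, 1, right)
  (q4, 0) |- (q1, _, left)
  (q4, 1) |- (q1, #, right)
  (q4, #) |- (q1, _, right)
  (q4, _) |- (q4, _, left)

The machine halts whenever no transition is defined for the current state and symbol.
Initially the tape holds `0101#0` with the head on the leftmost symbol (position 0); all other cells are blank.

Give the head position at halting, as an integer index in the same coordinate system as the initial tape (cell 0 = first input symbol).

q0 | [0]101#0   read 0 → write 0, move right, go to q1
q1 | 0[1]01#0   read 1 → write _, move right, go to q0
q0 | 0_[0]1#0   read 0 → write 0, move right, go to q1
q1 | 0_0[1]#0   read 1 → write _, move right, go to q0
q0 | 0_0_[#]0   read # → write 1, move left, go to q0
q0 | 0_0[_]10   read _ → write #, move left, go to q0
q0 | 0_[0]#10   read 0 → write 0, move right, go to q1
q1 | 0_0[#]10   read # → write _, move right, go to q4
q4 | 0_0_[1]0   read 1 → write #, move right, go to q1
q1 | 0_0_#[0]   read 0 → write 0, move left, go to q2
q2 | 0_0_[#]0   read # → write _, move right, go to q3
q3 | 0_0__[0]
At halt the head is at cell 5.

5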